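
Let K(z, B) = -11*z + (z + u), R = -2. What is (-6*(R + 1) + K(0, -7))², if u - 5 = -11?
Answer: 0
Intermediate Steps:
u = -6 (u = 5 - 11 = -6)
K(z, B) = -6 - 10*z (K(z, B) = -11*z + (z - 6) = -11*z + (-6 + z) = -6 - 10*z)
(-6*(R + 1) + K(0, -7))² = (-6*(-2 + 1) + (-6 - 10*0))² = (-6*(-1) + (-6 + 0))² = (6 - 6)² = 0² = 0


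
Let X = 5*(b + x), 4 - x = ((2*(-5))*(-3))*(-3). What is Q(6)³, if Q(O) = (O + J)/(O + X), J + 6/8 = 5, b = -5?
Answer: 1/85184 ≈ 1.1739e-5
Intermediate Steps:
J = 17/4 (J = -¾ + 5 = 17/4 ≈ 4.2500)
x = 94 (x = 4 - (2*(-5))*(-3)*(-3) = 4 - (-10*(-3))*(-3) = 4 - 30*(-3) = 4 - 1*(-90) = 4 + 90 = 94)
X = 445 (X = 5*(-5 + 94) = 5*89 = 445)
Q(O) = (17/4 + O)/(445 + O) (Q(O) = (O + 17/4)/(O + 445) = (17/4 + O)/(445 + O))
Q(6)³ = ((17/4 + 6)/(445 + 6))³ = ((41/4)/451)³ = ((1/451)*(41/4))³ = (1/44)³ = 1/85184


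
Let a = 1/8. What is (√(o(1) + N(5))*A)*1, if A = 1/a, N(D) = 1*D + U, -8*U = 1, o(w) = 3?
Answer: 6*√14 ≈ 22.450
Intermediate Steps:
a = ⅛ ≈ 0.12500
U = -⅛ (U = -⅛*1 = -⅛ ≈ -0.12500)
N(D) = -⅛ + D (N(D) = 1*D - ⅛ = D - ⅛ = -⅛ + D)
A = 8 (A = 1/(⅛) = 8)
(√(o(1) + N(5))*A)*1 = (√(3 + (-⅛ + 5))*8)*1 = (√(3 + 39/8)*8)*1 = (√(63/8)*8)*1 = ((3*√14/4)*8)*1 = (6*√14)*1 = 6*√14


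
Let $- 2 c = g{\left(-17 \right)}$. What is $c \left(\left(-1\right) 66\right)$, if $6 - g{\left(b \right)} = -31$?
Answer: $1221$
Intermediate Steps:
$g{\left(b \right)} = 37$ ($g{\left(b \right)} = 6 - -31 = 6 + 31 = 37$)
$c = - \frac{37}{2}$ ($c = \left(- \frac{1}{2}\right) 37 = - \frac{37}{2} \approx -18.5$)
$c \left(\left(-1\right) 66\right) = - \frac{37 \left(\left(-1\right) 66\right)}{2} = \left(- \frac{37}{2}\right) \left(-66\right) = 1221$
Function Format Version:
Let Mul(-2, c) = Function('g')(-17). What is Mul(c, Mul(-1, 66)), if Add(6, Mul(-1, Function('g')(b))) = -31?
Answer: 1221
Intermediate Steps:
Function('g')(b) = 37 (Function('g')(b) = Add(6, Mul(-1, -31)) = Add(6, 31) = 37)
c = Rational(-37, 2) (c = Mul(Rational(-1, 2), 37) = Rational(-37, 2) ≈ -18.500)
Mul(c, Mul(-1, 66)) = Mul(Rational(-37, 2), Mul(-1, 66)) = Mul(Rational(-37, 2), -66) = 1221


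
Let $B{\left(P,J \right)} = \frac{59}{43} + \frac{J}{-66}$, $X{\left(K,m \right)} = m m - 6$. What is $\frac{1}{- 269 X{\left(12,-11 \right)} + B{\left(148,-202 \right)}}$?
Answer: $- \frac{1419}{43890475} \approx -3.233 \cdot 10^{-5}$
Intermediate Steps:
$X{\left(K,m \right)} = -6 + m^{2}$ ($X{\left(K,m \right)} = m^{2} - 6 = -6 + m^{2}$)
$B{\left(P,J \right)} = \frac{59}{43} - \frac{J}{66}$ ($B{\left(P,J \right)} = 59 \cdot \frac{1}{43} + J \left(- \frac{1}{66}\right) = \frac{59}{43} - \frac{J}{66}$)
$\frac{1}{- 269 X{\left(12,-11 \right)} + B{\left(148,-202 \right)}} = \frac{1}{- 269 \left(-6 + \left(-11\right)^{2}\right) + \left(\frac{59}{43} - - \frac{101}{33}\right)} = \frac{1}{- 269 \left(-6 + 121\right) + \left(\frac{59}{43} + \frac{101}{33}\right)} = \frac{1}{\left(-269\right) 115 + \frac{6290}{1419}} = \frac{1}{-30935 + \frac{6290}{1419}} = \frac{1}{- \frac{43890475}{1419}} = - \frac{1419}{43890475}$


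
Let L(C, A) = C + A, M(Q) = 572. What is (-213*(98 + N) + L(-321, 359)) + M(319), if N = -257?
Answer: 34477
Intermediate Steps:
L(C, A) = A + C
(-213*(98 + N) + L(-321, 359)) + M(319) = (-213*(98 - 257) + (359 - 321)) + 572 = (-213*(-159) + 38) + 572 = (33867 + 38) + 572 = 33905 + 572 = 34477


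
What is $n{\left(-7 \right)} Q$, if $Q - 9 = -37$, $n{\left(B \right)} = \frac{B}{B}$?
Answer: $-28$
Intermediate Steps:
$n{\left(B \right)} = 1$
$Q = -28$ ($Q = 9 - 37 = -28$)
$n{\left(-7 \right)} Q = 1 \left(-28\right) = -28$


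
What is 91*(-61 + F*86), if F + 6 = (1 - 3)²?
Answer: -21203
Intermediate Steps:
F = -2 (F = -6 + (1 - 3)² = -6 + (-2)² = -6 + 4 = -2)
91*(-61 + F*86) = 91*(-61 - 2*86) = 91*(-61 - 172) = 91*(-233) = -21203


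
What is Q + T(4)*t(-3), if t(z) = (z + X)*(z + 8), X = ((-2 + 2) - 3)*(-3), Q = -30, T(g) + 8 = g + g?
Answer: -30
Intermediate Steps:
T(g) = -8 + 2*g (T(g) = -8 + (g + g) = -8 + 2*g)
X = 9 (X = (0 - 3)*(-3) = -3*(-3) = 9)
t(z) = (8 + z)*(9 + z) (t(z) = (z + 9)*(z + 8) = (9 + z)*(8 + z) = (8 + z)*(9 + z))
Q + T(4)*t(-3) = -30 + (-8 + 2*4)*(72 + (-3)**2 + 17*(-3)) = -30 + (-8 + 8)*(72 + 9 - 51) = -30 + 0*30 = -30 + 0 = -30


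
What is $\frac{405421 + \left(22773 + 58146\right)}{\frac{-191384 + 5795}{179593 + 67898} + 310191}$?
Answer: $\frac{3343465915}{2132480422} \approx 1.5679$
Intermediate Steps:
$\frac{405421 + \left(22773 + 58146\right)}{\frac{-191384 + 5795}{179593 + 67898} + 310191} = \frac{405421 + 80919}{- \frac{185589}{247491} + 310191} = \frac{486340}{\left(-185589\right) \frac{1}{247491} + 310191} = \frac{486340}{- \frac{20621}{27499} + 310191} = \frac{486340}{\frac{8529921688}{27499}} = 486340 \cdot \frac{27499}{8529921688} = \frac{3343465915}{2132480422}$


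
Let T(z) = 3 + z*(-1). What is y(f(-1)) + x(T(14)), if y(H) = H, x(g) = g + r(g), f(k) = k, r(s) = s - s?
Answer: -12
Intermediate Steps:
r(s) = 0
T(z) = 3 - z
x(g) = g (x(g) = g + 0 = g)
y(f(-1)) + x(T(14)) = -1 + (3 - 1*14) = -1 + (3 - 14) = -1 - 11 = -12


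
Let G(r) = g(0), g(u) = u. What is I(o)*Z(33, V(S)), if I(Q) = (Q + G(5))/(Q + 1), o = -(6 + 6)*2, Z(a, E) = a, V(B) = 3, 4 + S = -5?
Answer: 792/23 ≈ 34.435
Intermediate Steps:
G(r) = 0
S = -9 (S = -4 - 5 = -9)
o = -24 (o = -12*2 = -1*24 = -24)
I(Q) = Q/(1 + Q) (I(Q) = (Q + 0)/(Q + 1) = Q/(1 + Q))
I(o)*Z(33, V(S)) = -24/(1 - 24)*33 = -24/(-23)*33 = -24*(-1/23)*33 = (24/23)*33 = 792/23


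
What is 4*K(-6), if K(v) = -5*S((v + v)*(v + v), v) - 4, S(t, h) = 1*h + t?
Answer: -2776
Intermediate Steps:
S(t, h) = h + t
K(v) = -4 - 20*v² - 5*v (K(v) = -5*(v + (v + v)*(v + v)) - 4 = -5*(v + (2*v)*(2*v)) - 4 = -5*(v + 4*v²) - 4 = (-20*v² - 5*v) - 4 = -4 - 20*v² - 5*v)
4*K(-6) = 4*(-4 - 20*(-6)² - 5*(-6)) = 4*(-4 - 20*36 + 30) = 4*(-4 - 720 + 30) = 4*(-694) = -2776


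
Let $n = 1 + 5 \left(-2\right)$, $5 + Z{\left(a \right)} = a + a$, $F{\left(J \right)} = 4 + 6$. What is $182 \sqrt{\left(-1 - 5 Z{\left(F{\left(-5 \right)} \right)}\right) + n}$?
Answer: $182 i \sqrt{85} \approx 1678.0 i$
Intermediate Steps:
$F{\left(J \right)} = 10$
$Z{\left(a \right)} = -5 + 2 a$ ($Z{\left(a \right)} = -5 + \left(a + a\right) = -5 + 2 a$)
$n = -9$ ($n = 1 - 10 = -9$)
$182 \sqrt{\left(-1 - 5 Z{\left(F{\left(-5 \right)} \right)}\right) + n} = 182 \sqrt{\left(-1 - 5 \left(-5 + 2 \cdot 10\right)\right) - 9} = 182 \sqrt{\left(-1 - 5 \left(-5 + 20\right)\right) - 9} = 182 \sqrt{\left(-1 - 75\right) - 9} = 182 \sqrt{-76 - 9} = 182 \sqrt{-85} = 182 i \sqrt{85}$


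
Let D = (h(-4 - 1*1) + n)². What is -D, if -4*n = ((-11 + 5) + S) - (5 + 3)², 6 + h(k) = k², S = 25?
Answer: -14641/16 ≈ -915.06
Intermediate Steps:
h(k) = -6 + k²
n = 45/4 (n = -(((-11 + 5) + 25) - (5 + 3)²)/4 = -((-6 + 25) - 1*8²)/4 = -(19 - 1*64)/4 = -(19 - 64)/4 = -¼*(-45) = 45/4 ≈ 11.250)
D = 14641/16 (D = ((-6 + (-4 - 1*1)²) + 45/4)² = ((-6 + (-4 - 1)²) + 45/4)² = ((-6 + (-5)²) + 45/4)² = ((-6 + 25) + 45/4)² = (19 + 45/4)² = (121/4)² = 14641/16 ≈ 915.06)
-D = -1*14641/16 = -14641/16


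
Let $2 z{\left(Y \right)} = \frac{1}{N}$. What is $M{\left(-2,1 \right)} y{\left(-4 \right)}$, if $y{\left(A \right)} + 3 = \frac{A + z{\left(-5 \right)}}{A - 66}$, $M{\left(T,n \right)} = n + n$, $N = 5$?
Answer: $- \frac{2061}{350} \approx -5.8886$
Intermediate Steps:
$z{\left(Y \right)} = \frac{1}{10}$ ($z{\left(Y \right)} = \frac{1}{2 \cdot 5} = \frac{1}{2} \cdot \frac{1}{5} = \frac{1}{10}$)
$M{\left(T,n \right)} = 2 n$
$y{\left(A \right)} = -3 + \frac{\frac{1}{10} + A}{-66 + A}$ ($y{\left(A \right)} = -3 + \frac{A + \frac{1}{10}}{A - 66} = -3 + \frac{\frac{1}{10} + A}{-66 + A}$)
$M{\left(-2,1 \right)} y{\left(-4 \right)} = 2 \cdot 1 \frac{1981 - -80}{10 \left(-66 - 4\right)} = 2 \frac{1981 + 80}{10 \left(-70\right)} = 2 \cdot \frac{1}{10} \left(- \frac{1}{70}\right) 2061 = 2 \left(- \frac{2061}{700}\right) = - \frac{2061}{350}$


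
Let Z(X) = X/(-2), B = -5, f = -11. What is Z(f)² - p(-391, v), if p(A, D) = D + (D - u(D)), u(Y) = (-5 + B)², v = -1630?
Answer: 13561/4 ≈ 3390.3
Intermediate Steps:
Z(X) = -X/2 (Z(X) = X*(-½) = -X/2)
u(Y) = 100 (u(Y) = (-5 - 5)² = (-10)² = 100)
p(A, D) = -100 + 2*D (p(A, D) = D + (D - 1*100) = D + (D - 100) = D + (-100 + D) = -100 + 2*D)
Z(f)² - p(-391, v) = (-½*(-11))² - (-100 + 2*(-1630)) = (11/2)² - (-100 - 3260) = 121/4 - 1*(-3360) = 121/4 + 3360 = 13561/4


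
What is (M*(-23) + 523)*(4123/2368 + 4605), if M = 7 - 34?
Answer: 1559953109/296 ≈ 5.2701e+6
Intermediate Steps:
M = -27
(M*(-23) + 523)*(4123/2368 + 4605) = (-27*(-23) + 523)*(4123/2368 + 4605) = (621 + 523)*(4123*(1/2368) + 4605) = 1144*(4123/2368 + 4605) = 1144*(10908763/2368) = 1559953109/296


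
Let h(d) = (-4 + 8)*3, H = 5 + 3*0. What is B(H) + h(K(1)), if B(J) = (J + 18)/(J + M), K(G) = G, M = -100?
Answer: 1117/95 ≈ 11.758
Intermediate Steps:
H = 5 (H = 5 + 0 = 5)
h(d) = 12 (h(d) = 4*3 = 12)
B(J) = (18 + J)/(-100 + J) (B(J) = (J + 18)/(J - 100) = (18 + J)/(-100 + J))
B(H) + h(K(1)) = (18 + 5)/(-100 + 5) + 12 = 23/(-95) + 12 = -1/95*23 + 12 = -23/95 + 12 = 1117/95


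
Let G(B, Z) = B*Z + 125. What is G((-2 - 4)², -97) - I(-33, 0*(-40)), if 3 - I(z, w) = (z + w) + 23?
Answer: -3380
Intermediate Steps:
I(z, w) = -20 - w - z (I(z, w) = 3 - ((z + w) + 23) = 3 - ((w + z) + 23) = 3 - (23 + w + z) = 3 + (-23 - w - z) = -20 - w - z)
G(B, Z) = 125 + B*Z
G((-2 - 4)², -97) - I(-33, 0*(-40)) = (125 + (-2 - 4)²*(-97)) - (-20 - 0*(-40) - 1*(-33)) = (125 + (-6)²*(-97)) - (-20 - 1*0 + 33) = (125 + 36*(-97)) - (-20 + 0 + 33) = (125 - 3492) - 1*13 = -3367 - 13 = -3380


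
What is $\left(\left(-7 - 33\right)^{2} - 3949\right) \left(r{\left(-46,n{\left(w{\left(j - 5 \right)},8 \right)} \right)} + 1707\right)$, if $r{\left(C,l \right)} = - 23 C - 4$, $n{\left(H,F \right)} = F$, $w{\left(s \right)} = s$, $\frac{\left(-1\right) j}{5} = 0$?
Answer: $-6485589$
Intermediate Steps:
$j = 0$ ($j = \left(-5\right) 0 = 0$)
$r{\left(C,l \right)} = -4 - 23 C$
$\left(\left(-7 - 33\right)^{2} - 3949\right) \left(r{\left(-46,n{\left(w{\left(j - 5 \right)},8 \right)} \right)} + 1707\right) = \left(\left(-7 - 33\right)^{2} - 3949\right) \left(\left(-4 - -1058\right) + 1707\right) = \left(\left(-40\right)^{2} - 3949\right) \left(\left(-4 + 1058\right) + 1707\right) = \left(1600 - 3949\right) \left(1054 + 1707\right) = \left(-2349\right) 2761 = -6485589$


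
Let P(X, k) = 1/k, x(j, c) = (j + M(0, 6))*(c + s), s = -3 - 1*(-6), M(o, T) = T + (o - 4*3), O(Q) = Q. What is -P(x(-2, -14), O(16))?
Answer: -1/16 ≈ -0.062500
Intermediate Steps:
M(o, T) = -12 + T + o (M(o, T) = T + (o - 12) = T + (-12 + o) = -12 + T + o)
s = 3 (s = -3 + 6 = 3)
x(j, c) = (-6 + j)*(3 + c) (x(j, c) = (j + (-12 + 6 + 0))*(c + 3) = (j - 6)*(3 + c) = (-6 + j)*(3 + c))
-P(x(-2, -14), O(16)) = -1/16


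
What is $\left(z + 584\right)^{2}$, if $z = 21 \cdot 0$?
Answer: $341056$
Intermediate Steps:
$z = 0$
$\left(z + 584\right)^{2} = \left(0 + 584\right)^{2} = 584^{2} = 341056$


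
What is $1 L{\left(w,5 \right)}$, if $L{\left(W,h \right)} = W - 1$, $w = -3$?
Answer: $-4$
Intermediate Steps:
$L{\left(W,h \right)} = -1 + W$ ($L{\left(W,h \right)} = W - 1 = -1 + W$)
$1 L{\left(w,5 \right)} = 1 \left(-1 - 3\right) = 1 \left(-4\right) = -4$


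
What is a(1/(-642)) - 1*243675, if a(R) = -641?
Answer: -244316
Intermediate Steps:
a(1/(-642)) - 1*243675 = -641 - 1*243675 = -641 - 243675 = -244316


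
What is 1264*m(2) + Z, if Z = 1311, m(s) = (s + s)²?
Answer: 21535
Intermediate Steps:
m(s) = 4*s² (m(s) = (2*s)² = 4*s²)
1264*m(2) + Z = 1264*(4*2²) + 1311 = 1264*(4*4) + 1311 = 1264*16 + 1311 = 20224 + 1311 = 21535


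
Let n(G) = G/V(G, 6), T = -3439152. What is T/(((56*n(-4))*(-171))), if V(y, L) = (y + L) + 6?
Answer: -5028/7 ≈ -718.29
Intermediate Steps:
V(y, L) = 6 + L + y (V(y, L) = (L + y) + 6 = 6 + L + y)
n(G) = G/(12 + G) (n(G) = G/(6 + 6 + G) = G/(12 + G))
T/(((56*n(-4))*(-171))) = -3439152/((56*(-4/(12 - 4)))*(-171)) = -3439152/((56*(-4/8))*(-171)) = -3439152/((56*(-4*1/8))*(-171)) = -3439152/((56*(-1/2))*(-171)) = -3439152/((-28*(-171))) = -3439152/4788 = -3439152*1/4788 = -5028/7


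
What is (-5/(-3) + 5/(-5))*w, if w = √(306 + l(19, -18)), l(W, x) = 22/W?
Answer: 4*√27721/57 ≈ 11.684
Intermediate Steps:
w = 2*√27721/19 (w = √(306 + 22/19) = √(5836/19) = 2*√27721/19 ≈ 17.526)
(-5/(-3) + 5/(-5))*w = (-5/(-3) + 5/(-5))*(2*√27721/19) = (-5*(-⅓) + 5*(-⅕))*(2*√27721/19) = (5/3 - 1)*(2*√27721/19) = 2*(2*√27721/19)/3 = 4*√27721/57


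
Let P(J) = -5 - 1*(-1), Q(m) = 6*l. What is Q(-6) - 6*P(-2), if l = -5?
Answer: -6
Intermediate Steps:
Q(m) = -30 (Q(m) = 6*(-5) = -30)
P(J) = -4 (P(J) = -5 + 1 = -4)
Q(-6) - 6*P(-2) = -30 - 6*(-4) = -30 + 24 = -6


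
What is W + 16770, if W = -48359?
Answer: -31589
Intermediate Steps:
W + 16770 = -48359 + 16770 = -31589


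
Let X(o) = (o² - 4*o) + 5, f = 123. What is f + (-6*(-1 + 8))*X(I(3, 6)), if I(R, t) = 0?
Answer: -87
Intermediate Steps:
X(o) = 5 + o² - 4*o
f + (-6*(-1 + 8))*X(I(3, 6)) = 123 + (-6*(-1 + 8))*(5 + 0² - 4*0) = 123 + (-6*7)*(5 + 0 + 0) = 123 - 42*5 = 123 - 210 = -87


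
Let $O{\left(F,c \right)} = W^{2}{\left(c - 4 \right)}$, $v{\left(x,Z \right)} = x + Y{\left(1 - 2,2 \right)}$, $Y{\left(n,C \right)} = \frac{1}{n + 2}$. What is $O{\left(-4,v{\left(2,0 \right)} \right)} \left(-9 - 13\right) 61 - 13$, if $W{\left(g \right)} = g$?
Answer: $-1355$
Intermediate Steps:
$Y{\left(n,C \right)} = \frac{1}{2 + n}$
$v{\left(x,Z \right)} = 1 + x$ ($v{\left(x,Z \right)} = x + \frac{1}{2 + \left(1 - 2\right)} = x + \frac{1}{2 - 1} = x + 1^{-1} = x + 1 = 1 + x$)
$O{\left(F,c \right)} = \left(-4 + c\right)^{2}$ ($O{\left(F,c \right)} = \left(c - 4\right)^{2} = \left(-4 + c\right)^{2}$)
$O{\left(-4,v{\left(2,0 \right)} \right)} \left(-9 - 13\right) 61 - 13 = \left(-4 + \left(1 + 2\right)\right)^{2} \left(-9 - 13\right) 61 - 13 = \left(-4 + 3\right)^{2} \left(-9 - 13\right) 61 - 13 = \left(-1\right)^{2} \left(-22\right) 61 - 13 = 1 \left(-22\right) 61 - 13 = \left(-22\right) 61 - 13 = -1342 - 13 = -1355$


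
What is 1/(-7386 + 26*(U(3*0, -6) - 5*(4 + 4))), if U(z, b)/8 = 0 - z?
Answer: -1/8426 ≈ -0.00011868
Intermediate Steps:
U(z, b) = -8*z (U(z, b) = 8*(0 - z) = 8*(-z) = -8*z)
1/(-7386 + 26*(U(3*0, -6) - 5*(4 + 4))) = 1/(-7386 + 26*(-24*0 - 5*(4 + 4))) = 1/(-7386 + 26*(-8*0 - 5*8)) = 1/(-7386 + 26*(0 - 40)) = 1/(-7386 + 26*(-40)) = 1/(-7386 - 1040) = 1/(-8426) = -1/8426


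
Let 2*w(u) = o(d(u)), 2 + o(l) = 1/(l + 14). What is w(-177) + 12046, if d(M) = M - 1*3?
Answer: 3998939/332 ≈ 12045.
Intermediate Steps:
d(M) = -3 + M (d(M) = M - 3 = -3 + M)
o(l) = -2 + 1/(14 + l) (o(l) = -2 + 1/(l + 14) = -2 + 1/(14 + l))
w(u) = (-21 - 2*u)/(2*(11 + u)) (w(u) = ((-27 - 2*(-3 + u))/(14 + (-3 + u)))/2 = ((-27 + (6 - 2*u))/(11 + u))/2 = ((-21 - 2*u)/(11 + u))/2 = (-21 - 2*u)/(2*(11 + u)))
w(-177) + 12046 = (-21/2 - 1*(-177))/(11 - 177) + 12046 = (-21/2 + 177)/(-166) + 12046 = -1/166*333/2 + 12046 = -333/332 + 12046 = 3998939/332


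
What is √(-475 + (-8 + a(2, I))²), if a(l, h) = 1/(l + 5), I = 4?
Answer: 45*I*√10/7 ≈ 20.329*I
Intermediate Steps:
a(l, h) = 1/(5 + l)
√(-475 + (-8 + a(2, I))²) = √(-475 + (-8 + 1/(5 + 2))²) = √(-475 + (-8 + 1/7)²) = √(-475 + (-8 + ⅐)²) = √(-475 + (-55/7)²) = √(-475 + 3025/49) = √(-20250/49) = 45*I*√10/7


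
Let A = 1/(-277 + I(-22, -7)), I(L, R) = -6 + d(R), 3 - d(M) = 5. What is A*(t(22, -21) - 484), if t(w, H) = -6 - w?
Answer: 512/285 ≈ 1.7965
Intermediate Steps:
d(M) = -2 (d(M) = 3 - 1*5 = 3 - 5 = -2)
I(L, R) = -8 (I(L, R) = -6 - 2 = -8)
A = -1/285 (A = 1/(-277 - 8) = 1/(-285) = -1/285 ≈ -0.0035088)
A*(t(22, -21) - 484) = -((-6 - 1*22) - 484)/285 = -((-6 - 22) - 484)/285 = -(-28 - 484)/285 = -1/285*(-512) = 512/285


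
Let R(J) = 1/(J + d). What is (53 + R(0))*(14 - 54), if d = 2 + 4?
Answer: -6380/3 ≈ -2126.7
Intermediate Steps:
d = 6
R(J) = 1/(6 + J) (R(J) = 1/(J + 6) = 1/(6 + J))
(53 + R(0))*(14 - 54) = (53 + 1/(6 + 0))*(14 - 54) = (53 + 1/6)*(-40) = (53 + ⅙)*(-40) = (319/6)*(-40) = -6380/3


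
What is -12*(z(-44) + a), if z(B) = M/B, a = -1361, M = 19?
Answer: 179709/11 ≈ 16337.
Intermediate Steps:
z(B) = 19/B
-12*(z(-44) + a) = -12*(19/(-44) - 1361) = -12*(19*(-1/44) - 1361) = -12*(-19/44 - 1361) = -12*(-59903/44) = 179709/11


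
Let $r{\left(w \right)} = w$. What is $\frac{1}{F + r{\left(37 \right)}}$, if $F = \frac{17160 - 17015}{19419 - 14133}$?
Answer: $\frac{5286}{195727} \approx 0.027007$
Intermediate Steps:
$F = \frac{145}{5286} \approx 0.027431$
$\frac{1}{F + r{\left(37 \right)}} = \frac{1}{\frac{145}{5286} + 37} = \frac{1}{\frac{195727}{5286}} = \frac{5286}{195727}$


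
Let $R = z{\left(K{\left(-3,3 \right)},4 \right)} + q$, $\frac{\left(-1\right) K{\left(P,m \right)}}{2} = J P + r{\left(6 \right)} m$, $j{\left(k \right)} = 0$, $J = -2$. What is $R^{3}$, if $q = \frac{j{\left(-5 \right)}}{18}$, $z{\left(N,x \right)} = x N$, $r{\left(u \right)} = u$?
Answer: $-7077888$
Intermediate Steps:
$K{\left(P,m \right)} = - 12 m + 4 P$ ($K{\left(P,m \right)} = - 2 \left(- 2 P + 6 m\right) = - 12 m + 4 P$)
$z{\left(N,x \right)} = N x$
$q = 0$ ($q = \frac{0}{18} = 0 \cdot \frac{1}{18} = 0$)
$R = -192$ ($R = \left(\left(-12\right) 3 + 4 \left(-3\right)\right) 4 + 0 = \left(-36 - 12\right) 4 + 0 = \left(-48\right) 4 + 0 = -192 + 0 = -192$)
$R^{3} = \left(-192\right)^{3} = -7077888$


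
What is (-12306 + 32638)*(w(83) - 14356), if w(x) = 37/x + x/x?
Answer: -24224114096/83 ≈ -2.9186e+8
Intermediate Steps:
w(x) = 1 + 37/x (w(x) = 37/x + 1 = 1 + 37/x)
(-12306 + 32638)*(w(83) - 14356) = (-12306 + 32638)*((37 + 83)/83 - 14356) = 20332*((1/83)*120 - 14356) = 20332*(120/83 - 14356) = 20332*(-1191428/83) = -24224114096/83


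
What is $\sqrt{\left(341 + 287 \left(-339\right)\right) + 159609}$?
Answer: $\sqrt{62657} \approx 250.31$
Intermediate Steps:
$\sqrt{\left(341 + 287 \left(-339\right)\right) + 159609} = \sqrt{\left(341 - 97293\right) + 159609} = \sqrt{-96952 + 159609} = \sqrt{62657}$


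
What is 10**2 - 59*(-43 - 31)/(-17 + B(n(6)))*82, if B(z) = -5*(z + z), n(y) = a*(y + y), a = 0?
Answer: -356312/17 ≈ -20960.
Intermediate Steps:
n(y) = 0 (n(y) = 0*(y + y) = 0*(2*y) = 0)
B(z) = -10*z
10**2 - 59*(-43 - 31)/(-17 + B(n(6)))*82 = 10**2 - 59*(-43 - 31)/(-17 - 10*0)*82 = 100 - 59*(-74/(-17 + 0))*82 = 100 - 59/((-17*(-1/74)))*82 = 100 - 59/17/74*82 = 100 - 59*74/17*82 = 100 - 4366/17*82 = 100 - 358012/17 = -356312/17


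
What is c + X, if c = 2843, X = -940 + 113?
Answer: 2016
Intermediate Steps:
X = -827
c + X = 2843 - 827 = 2016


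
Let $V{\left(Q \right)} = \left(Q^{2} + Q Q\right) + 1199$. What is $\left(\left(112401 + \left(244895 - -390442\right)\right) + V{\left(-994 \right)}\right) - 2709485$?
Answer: $15524$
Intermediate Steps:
$V{\left(Q \right)} = 1199 + 2 Q^{2}$ ($V{\left(Q \right)} = \left(Q^{2} + Q^{2}\right) + 1199 = 2 Q^{2} + 1199 = 1199 + 2 Q^{2}$)
$\left(\left(112401 + \left(244895 - -390442\right)\right) + V{\left(-994 \right)}\right) - 2709485 = \left(\left(112401 + \left(244895 - -390442\right)\right) + \left(1199 + 2 \left(-994\right)^{2}\right)\right) - 2709485 = \left(\left(112401 + \left(244895 + 390442\right)\right) + \left(1199 + 2 \cdot 988036\right)\right) - 2709485 = \left(\left(112401 + 635337\right) + \left(1199 + 1976072\right)\right) - 2709485 = \left(747738 + 1977271\right) - 2709485 = 2725009 - 2709485 = 15524$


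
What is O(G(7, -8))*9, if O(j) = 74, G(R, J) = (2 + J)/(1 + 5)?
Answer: 666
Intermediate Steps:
G(R, J) = 1/3 + J/6 (G(R, J) = (2 + J)/6 = (2 + J)*(1/6) = 1/3 + J/6)
O(G(7, -8))*9 = 74*9 = 666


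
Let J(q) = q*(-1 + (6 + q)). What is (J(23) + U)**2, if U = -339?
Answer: 93025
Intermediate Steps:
J(q) = q*(5 + q)
(J(23) + U)**2 = (23*(5 + 23) - 339)**2 = (23*28 - 339)**2 = (644 - 339)**2 = 305**2 = 93025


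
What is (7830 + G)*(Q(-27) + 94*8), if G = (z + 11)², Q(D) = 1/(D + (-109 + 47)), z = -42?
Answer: 588355257/89 ≈ 6.6107e+6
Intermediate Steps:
Q(D) = 1/(-62 + D) (Q(D) = 1/(D - 62) = 1/(-62 + D))
G = 961 (G = (-42 + 11)² = (-31)² = 961)
(7830 + G)*(Q(-27) + 94*8) = (7830 + 961)*(1/(-62 - 27) + 94*8) = 8791*(1/(-89) + 752) = 8791*(-1/89 + 752) = 8791*(66927/89) = 588355257/89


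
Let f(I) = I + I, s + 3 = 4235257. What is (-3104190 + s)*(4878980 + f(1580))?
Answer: 5522012796960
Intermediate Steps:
s = 4235254 (s = -3 + 4235257 = 4235254)
f(I) = 2*I
(-3104190 + s)*(4878980 + f(1580)) = (-3104190 + 4235254)*(4878980 + 2*1580) = 1131064*(4878980 + 3160) = 1131064*4882140 = 5522012796960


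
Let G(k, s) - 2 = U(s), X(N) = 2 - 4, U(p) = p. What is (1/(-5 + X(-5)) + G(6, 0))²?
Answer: 169/49 ≈ 3.4490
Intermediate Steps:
X(N) = -2
G(k, s) = 2 + s
(1/(-5 + X(-5)) + G(6, 0))² = (1/(-5 - 2) + (2 + 0))² = (1/(-7) + 2)² = (-⅐ + 2)² = (13/7)² = 169/49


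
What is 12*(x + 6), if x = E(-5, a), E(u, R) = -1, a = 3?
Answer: 60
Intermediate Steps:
x = -1
12*(x + 6) = 12*(-1 + 6) = 12*5 = 60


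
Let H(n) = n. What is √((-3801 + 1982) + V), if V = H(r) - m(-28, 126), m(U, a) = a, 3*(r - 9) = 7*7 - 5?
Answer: 2*I*√4323/3 ≈ 43.833*I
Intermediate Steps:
r = 71/3 (r = 9 + (7*7 - 5)/3 = 9 + (49 - 5)/3 = 9 + (⅓)*44 = 9 + 44/3 = 71/3 ≈ 23.667)
V = -307/3 (V = 71/3 - 1*126 = 71/3 - 126 = -307/3 ≈ -102.33)
√((-3801 + 1982) + V) = √((-3801 + 1982) - 307/3) = √(-1819 - 307/3) = √(-5764/3) = 2*I*√4323/3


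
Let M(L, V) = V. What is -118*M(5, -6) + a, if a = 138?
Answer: 846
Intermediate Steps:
-118*M(5, -6) + a = -118*(-6) + 138 = 708 + 138 = 846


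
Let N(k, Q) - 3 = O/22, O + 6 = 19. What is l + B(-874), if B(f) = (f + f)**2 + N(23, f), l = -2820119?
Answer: 5178549/22 ≈ 2.3539e+5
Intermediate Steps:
O = 13 (O = -6 + 19 = 13)
N(k, Q) = 79/22 (N(k, Q) = 3 + 13/22 = 79/22)
B(f) = 79/22 + 4*f**2 (B(f) = (f + f)**2 + 79/22 = (2*f)**2 + 79/22 = 4*f**2 + 79/22 = 79/22 + 4*f**2)
l + B(-874) = -2820119 + (79/22 + 4*(-874)**2) = -2820119 + (79/22 + 4*763876) = -2820119 + (79/22 + 3055504) = -2820119 + 67221167/22 = 5178549/22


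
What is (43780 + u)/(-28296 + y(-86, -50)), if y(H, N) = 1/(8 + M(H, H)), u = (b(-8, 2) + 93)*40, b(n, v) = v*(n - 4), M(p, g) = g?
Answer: -3630120/2207089 ≈ -1.6448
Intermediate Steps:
b(n, v) = v*(-4 + n)
u = 2760 (u = (2*(-4 - 8) + 93)*40 = (2*(-12) + 93)*40 = (-24 + 93)*40 = 69*40 = 2760)
y(H, N) = 1/(8 + H)
(43780 + u)/(-28296 + y(-86, -50)) = (43780 + 2760)/(-28296 + 1/(8 - 86)) = 46540/(-28296 + 1/(-78)) = 46540/(-28296 - 1/78) = 46540/(-2207089/78) = 46540*(-78/2207089) = -3630120/2207089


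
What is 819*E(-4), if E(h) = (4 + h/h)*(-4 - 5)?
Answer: -36855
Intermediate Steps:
E(h) = -45 (E(h) = (4 + 1)*(-9) = 5*(-9) = -45)
819*E(-4) = 819*(-45) = -36855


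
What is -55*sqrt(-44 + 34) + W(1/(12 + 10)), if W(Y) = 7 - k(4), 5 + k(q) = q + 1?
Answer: 7 - 55*I*sqrt(10) ≈ 7.0 - 173.93*I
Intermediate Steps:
k(q) = -4 + q (k(q) = -5 + (q + 1) = -5 + (1 + q) = -4 + q)
W(Y) = 7 (W(Y) = 7 - (-4 + 4) = 7 - 1*0 = 7 + 0 = 7)
-55*sqrt(-44 + 34) + W(1/(12 + 10)) = -55*sqrt(-44 + 34) + 7 = -55*I*sqrt(10) + 7 = 7 - 55*I*sqrt(10)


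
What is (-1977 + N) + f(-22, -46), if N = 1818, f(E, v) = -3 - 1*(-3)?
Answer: -159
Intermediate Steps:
f(E, v) = 0 (f(E, v) = -3 + 3 = 0)
(-1977 + N) + f(-22, -46) = (-1977 + 1818) + 0 = -159 + 0 = -159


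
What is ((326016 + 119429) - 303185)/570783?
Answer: 47420/190261 ≈ 0.24924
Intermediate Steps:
((326016 + 119429) - 303185)/570783 = (445445 - 303185)*(1/570783) = 142260*(1/570783) = 47420/190261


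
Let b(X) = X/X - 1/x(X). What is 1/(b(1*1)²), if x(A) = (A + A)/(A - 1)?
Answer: 1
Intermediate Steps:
x(A) = 2*A/(-1 + A) (x(A) = (2*A)/(-1 + A) = 2*A/(-1 + A))
b(X) = 1 - (-1 + X)/(2*X) (b(X) = X/X - 1/(2*X/(-1 + X)) = 1 - (-1 + X)/(2*X))
1/(b(1*1)²) = 1/(((1 + 1*1)/(2*((1*1))))²) = 1/(((½)*(1 + 1)/1)²) = 1/(((½)*1*2)²) = 1/(1²) = 1/1 = 1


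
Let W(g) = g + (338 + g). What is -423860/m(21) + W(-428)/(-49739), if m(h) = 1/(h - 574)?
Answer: 11658552015138/49739 ≈ 2.3439e+8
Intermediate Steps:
m(h) = 1/(-574 + h)
W(g) = 338 + 2*g
-423860/m(21) + W(-428)/(-49739) = -423860/(1/(-574 + 21)) + (338 + 2*(-428))/(-49739) = -423860/(1/(-553)) + (338 - 856)*(-1/49739) = -423860/(-1/553) - 518*(-1/49739) = -423860*(-553) + 518/49739 = 234394580 + 518/49739 = 11658552015138/49739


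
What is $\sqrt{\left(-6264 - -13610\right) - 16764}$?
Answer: $i \sqrt{9418} \approx 97.046 i$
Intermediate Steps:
$\sqrt{\left(-6264 - -13610\right) - 16764} = \sqrt{\left(-6264 + 13610\right) - 16764} = \sqrt{7346 - 16764} = \sqrt{-9418} = i \sqrt{9418}$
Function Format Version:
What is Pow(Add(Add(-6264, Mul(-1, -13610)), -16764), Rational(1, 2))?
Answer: Mul(I, Pow(9418, Rational(1, 2))) ≈ Mul(97.046, I)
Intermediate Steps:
Pow(Add(Add(-6264, Mul(-1, -13610)), -16764), Rational(1, 2)) = Pow(Add(Add(-6264, 13610), -16764), Rational(1, 2)) = Pow(Add(7346, -16764), Rational(1, 2)) = Pow(-9418, Rational(1, 2)) = Mul(I, Pow(9418, Rational(1, 2)))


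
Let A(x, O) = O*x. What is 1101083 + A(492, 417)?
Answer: 1306247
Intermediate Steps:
1101083 + A(492, 417) = 1101083 + 417*492 = 1101083 + 205164 = 1306247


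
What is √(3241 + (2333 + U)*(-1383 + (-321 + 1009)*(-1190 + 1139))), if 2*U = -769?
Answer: I*√284242010/2 ≈ 8429.7*I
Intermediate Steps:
U = -769/2 (U = (½)*(-769) = -769/2 ≈ -384.50)
√(3241 + (2333 + U)*(-1383 + (-321 + 1009)*(-1190 + 1139))) = √(3241 + (2333 - 769/2)*(-1383 + (-321 + 1009)*(-1190 + 1139))) = √(3241 + 3897*(-1383 + 688*(-51))/2) = √(3241 + 3897*(-1383 - 35088)/2) = √(3241 + (3897/2)*(-36471)) = √(3241 - 142127487/2) = √(-142121005/2) = I*√284242010/2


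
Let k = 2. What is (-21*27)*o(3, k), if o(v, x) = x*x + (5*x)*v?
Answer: -19278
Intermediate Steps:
o(v, x) = x² + 5*v*x
(-21*27)*o(3, k) = (-21*27)*(2*(2 + 5*3)) = -1134*(2 + 15) = -1134*17 = -567*34 = -19278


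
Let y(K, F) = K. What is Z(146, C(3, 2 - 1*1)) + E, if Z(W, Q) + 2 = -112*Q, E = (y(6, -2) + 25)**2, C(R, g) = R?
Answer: 623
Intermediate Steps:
E = 961 (E = (6 + 25)**2 = 31**2 = 961)
Z(W, Q) = -2 - 112*Q
Z(146, C(3, 2 - 1*1)) + E = (-2 - 112*3) + 961 = (-2 - 336) + 961 = -338 + 961 = 623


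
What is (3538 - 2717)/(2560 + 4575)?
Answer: 821/7135 ≈ 0.11507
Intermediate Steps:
(3538 - 2717)/(2560 + 4575) = 821/7135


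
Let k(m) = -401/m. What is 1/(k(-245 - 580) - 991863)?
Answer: -825/818286574 ≈ -1.0082e-6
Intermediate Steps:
1/(k(-245 - 580) - 991863) = 1/(-401/(-245 - 580) - 991863) = 1/(-401/(-825) - 991863) = 1/(-401*(-1/825) - 991863) = 1/(401/825 - 991863) = 1/(-818286574/825) = -825/818286574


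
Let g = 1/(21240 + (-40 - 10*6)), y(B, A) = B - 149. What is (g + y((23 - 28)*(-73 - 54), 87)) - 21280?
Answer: -439585159/21140 ≈ -20794.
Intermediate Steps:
y(B, A) = -149 + B
g = 1/21140 (g = 1/(21240 + (-40 - 60)) = 1/(21240 - 100) = 1/21140 ≈ 4.7304e-5)
(g + y((23 - 28)*(-73 - 54), 87)) - 21280 = (1/21140 + (-149 + (23 - 28)*(-73 - 54))) - 21280 = (1/21140 + (-149 - 5*(-127))) - 21280 = (1/21140 + (-149 + 635)) - 21280 = (1/21140 + 486) - 21280 = 10274041/21140 - 21280 = -439585159/21140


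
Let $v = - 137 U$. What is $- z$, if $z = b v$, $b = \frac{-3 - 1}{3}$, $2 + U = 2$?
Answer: $0$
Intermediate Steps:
$U = 0$ ($U = -2 + 2 = 0$)
$b = - \frac{4}{3}$ ($b = \left(-3 - 1\right) \frac{1}{3} = \left(-4\right) \frac{1}{3} = - \frac{4}{3} \approx -1.3333$)
$v = 0$ ($v = \left(-137\right) 0 = 0$)
$z = 0$ ($z = \left(- \frac{4}{3}\right) 0 = 0$)
$- z = \left(-1\right) 0 = 0$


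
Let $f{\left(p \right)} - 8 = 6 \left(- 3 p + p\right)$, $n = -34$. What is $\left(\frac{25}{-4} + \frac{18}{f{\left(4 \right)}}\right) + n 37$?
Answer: $- \frac{12647}{10} \approx -1264.7$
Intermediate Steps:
$f{\left(p \right)} = 8 - 12 p$ ($f{\left(p \right)} = 8 + 6 \left(- 3 p + p\right) = 8 + 6 \left(- 2 p\right) = 8 - 12 p$)
$\left(\frac{25}{-4} + \frac{18}{f{\left(4 \right)}}\right) + n 37 = \left(\frac{25}{-4} + \frac{18}{8 - 48}\right) - 1258 = \left(25 \left(- \frac{1}{4}\right) + \frac{18}{8 - 48}\right) - 1258 = \left(- \frac{25}{4} + \frac{18}{-40}\right) - 1258 = \left(- \frac{25}{4} + 18 \left(- \frac{1}{40}\right)\right) - 1258 = \left(- \frac{25}{4} - \frac{9}{20}\right) - 1258 = - \frac{67}{10} - 1258 = - \frac{12647}{10}$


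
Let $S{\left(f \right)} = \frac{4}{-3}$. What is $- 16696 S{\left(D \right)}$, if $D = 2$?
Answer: $\frac{66784}{3} \approx 22261.0$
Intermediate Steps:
$S{\left(f \right)} = - \frac{4}{3}$ ($S{\left(f \right)} = 4 \left(- \frac{1}{3}\right) = - \frac{4}{3}$)
$- 16696 S{\left(D \right)} = \left(-16696\right) \left(- \frac{4}{3}\right) = \frac{66784}{3}$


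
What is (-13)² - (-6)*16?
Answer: 265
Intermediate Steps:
(-13)² - (-6)*16 = 169 - 1*(-96) = 169 + 96 = 265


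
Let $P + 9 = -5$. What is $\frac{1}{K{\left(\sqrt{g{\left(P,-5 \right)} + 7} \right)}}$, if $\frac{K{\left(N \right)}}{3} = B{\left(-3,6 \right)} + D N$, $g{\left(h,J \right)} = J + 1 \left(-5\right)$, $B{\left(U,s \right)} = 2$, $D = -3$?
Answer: $\frac{2}{93} + \frac{i \sqrt{3}}{31} \approx 0.021505 + 0.055873 i$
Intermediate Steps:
$P = -14$ ($P = -9 - 5 = -14$)
$g{\left(h,J \right)} = -5 + J$ ($g{\left(h,J \right)} = J - 5 = -5 + J$)
$K{\left(N \right)} = 6 - 9 N$ ($K{\left(N \right)} = 3 \left(2 - 3 N\right) = 6 - 9 N$)
$\frac{1}{K{\left(\sqrt{g{\left(P,-5 \right)} + 7} \right)}} = \frac{1}{6 - 9 \sqrt{\left(-5 - 5\right) + 7}} = \frac{1}{6 - 9 \sqrt{-10 + 7}} = \frac{1}{6 - 9 \sqrt{-3}} = \frac{1}{6 - 9 i \sqrt{3}}$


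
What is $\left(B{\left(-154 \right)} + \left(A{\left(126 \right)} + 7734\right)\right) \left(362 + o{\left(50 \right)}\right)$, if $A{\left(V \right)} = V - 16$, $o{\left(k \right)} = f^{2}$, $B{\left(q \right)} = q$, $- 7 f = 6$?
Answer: $\frac{136682060}{49} \approx 2.7894 \cdot 10^{6}$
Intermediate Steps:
$f = - \frac{6}{7}$ ($f = \left(- \frac{1}{7}\right) 6 = - \frac{6}{7} \approx -0.85714$)
$o{\left(k \right)} = \frac{36}{49}$ ($o{\left(k \right)} = \left(- \frac{6}{7}\right)^{2} = \frac{36}{49}$)
$A{\left(V \right)} = -16 + V$ ($A{\left(V \right)} = V - 16 = -16 + V$)
$\left(B{\left(-154 \right)} + \left(A{\left(126 \right)} + 7734\right)\right) \left(362 + o{\left(50 \right)}\right) = \left(-154 + \left(\left(-16 + 126\right) + 7734\right)\right) \left(362 + \frac{36}{49}\right) = \left(-154 + \left(110 + 7734\right)\right) \frac{17774}{49} = \left(-154 + 7844\right) \frac{17774}{49} = 7690 \cdot \frac{17774}{49} = \frac{136682060}{49}$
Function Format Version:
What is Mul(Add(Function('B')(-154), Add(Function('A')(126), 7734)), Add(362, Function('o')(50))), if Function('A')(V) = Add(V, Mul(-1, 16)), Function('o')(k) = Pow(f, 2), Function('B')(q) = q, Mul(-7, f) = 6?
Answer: Rational(136682060, 49) ≈ 2.7894e+6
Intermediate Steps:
f = Rational(-6, 7) (f = Mul(Rational(-1, 7), 6) = Rational(-6, 7) ≈ -0.85714)
Function('o')(k) = Rational(36, 49) (Function('o')(k) = Pow(Rational(-6, 7), 2) = Rational(36, 49))
Function('A')(V) = Add(-16, V) (Function('A')(V) = Add(V, -16) = Add(-16, V))
Mul(Add(Function('B')(-154), Add(Function('A')(126), 7734)), Add(362, Function('o')(50))) = Mul(Add(-154, Add(Add(-16, 126), 7734)), Add(362, Rational(36, 49))) = Mul(Add(-154, Add(110, 7734)), Rational(17774, 49)) = Mul(Add(-154, 7844), Rational(17774, 49)) = Mul(7690, Rational(17774, 49)) = Rational(136682060, 49)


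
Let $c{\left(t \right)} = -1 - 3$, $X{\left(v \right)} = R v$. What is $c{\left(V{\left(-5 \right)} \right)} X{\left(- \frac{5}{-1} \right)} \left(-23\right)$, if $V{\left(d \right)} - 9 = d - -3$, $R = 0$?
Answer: $0$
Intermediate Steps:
$X{\left(v \right)} = 0$ ($X{\left(v \right)} = 0 v = 0$)
$V{\left(d \right)} = 12 + d$ ($V{\left(d \right)} = 9 + \left(d - -3\right) = 9 + \left(d + 3\right) = 9 + \left(3 + d\right) = 12 + d$)
$c{\left(t \right)} = -4$
$c{\left(V{\left(-5 \right)} \right)} X{\left(- \frac{5}{-1} \right)} \left(-23\right) = \left(-4\right) 0 \left(-23\right) = 0 \left(-23\right) = 0$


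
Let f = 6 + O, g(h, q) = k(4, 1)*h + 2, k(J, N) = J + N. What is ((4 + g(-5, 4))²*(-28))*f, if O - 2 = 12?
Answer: -202160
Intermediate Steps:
g(h, q) = 2 + 5*h (g(h, q) = (4 + 1)*h + 2 = 5*h + 2 = 2 + 5*h)
O = 14 (O = 2 + 12 = 14)
f = 20 (f = 6 + 14 = 20)
((4 + g(-5, 4))²*(-28))*f = ((4 + (2 + 5*(-5)))²*(-28))*20 = ((4 + (2 - 25))²*(-28))*20 = ((4 - 23)²*(-28))*20 = ((-19)²*(-28))*20 = (361*(-28))*20 = -10108*20 = -202160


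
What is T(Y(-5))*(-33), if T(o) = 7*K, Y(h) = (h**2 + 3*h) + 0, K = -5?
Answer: 1155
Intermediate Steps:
Y(h) = h**2 + 3*h
T(o) = -35 (T(o) = 7*(-5) = -35)
T(Y(-5))*(-33) = -35*(-33) = 1155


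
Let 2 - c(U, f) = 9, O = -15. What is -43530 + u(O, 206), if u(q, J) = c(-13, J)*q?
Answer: -43425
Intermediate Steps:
c(U, f) = -7 (c(U, f) = 2 - 1*9 = 2 - 9 = -7)
u(q, J) = -7*q
-43530 + u(O, 206) = -43530 - 7*(-15) = -43530 + 105 = -43425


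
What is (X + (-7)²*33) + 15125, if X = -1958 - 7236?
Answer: 7548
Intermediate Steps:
X = -9194
(X + (-7)²*33) + 15125 = (-9194 + (-7)²*33) + 15125 = (-9194 + 49*33) + 15125 = (-9194 + 1617) + 15125 = -7577 + 15125 = 7548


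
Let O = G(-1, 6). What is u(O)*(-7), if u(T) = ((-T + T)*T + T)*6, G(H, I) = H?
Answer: 42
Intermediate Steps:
O = -1
u(T) = 6*T (u(T) = (0*T + T)*6 = (0 + T)*6 = T*6 = 6*T)
u(O)*(-7) = (6*(-1))*(-7) = -6*(-7) = 42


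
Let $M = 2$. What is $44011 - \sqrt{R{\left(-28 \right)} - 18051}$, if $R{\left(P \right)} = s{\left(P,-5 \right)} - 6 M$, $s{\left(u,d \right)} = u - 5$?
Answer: $44011 - 4 i \sqrt{1131} \approx 44011.0 - 134.52 i$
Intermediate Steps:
$s{\left(u,d \right)} = -5 + u$
$R{\left(P \right)} = -17 + P$ ($R{\left(P \right)} = \left(-5 + P\right) - 12 = -17 + P$)
$44011 - \sqrt{R{\left(-28 \right)} - 18051} = 44011 - \sqrt{\left(-17 - 28\right) - 18051} = 44011 - \sqrt{-45 - 18051} = 44011 - \sqrt{-18096} = 44011 - 4 i \sqrt{1131}$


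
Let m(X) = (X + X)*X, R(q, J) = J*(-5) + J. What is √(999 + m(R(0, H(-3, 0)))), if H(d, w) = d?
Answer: 3*√143 ≈ 35.875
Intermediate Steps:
R(q, J) = -4*J (R(q, J) = -5*J + J = -4*J)
m(X) = 2*X² (m(X) = (2*X)*X = 2*X²)
√(999 + m(R(0, H(-3, 0)))) = √(999 + 2*(-4*(-3))²) = √(999 + 2*12²) = √(999 + 2*144) = √(999 + 288) = √1287 = 3*√143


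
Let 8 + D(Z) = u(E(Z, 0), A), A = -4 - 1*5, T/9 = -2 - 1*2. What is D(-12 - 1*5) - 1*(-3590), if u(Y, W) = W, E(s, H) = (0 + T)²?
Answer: 3573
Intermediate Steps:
T = -36 (T = 9*(-2 - 1*2) = 9*(-2 - 2) = 9*(-4) = -36)
E(s, H) = 1296 (E(s, H) = (0 - 36)² = (-36)² = 1296)
A = -9 (A = -4 - 5 = -9)
D(Z) = -17 (D(Z) = -8 - 9 = -17)
D(-12 - 1*5) - 1*(-3590) = -17 - 1*(-3590) = -17 + 3590 = 3573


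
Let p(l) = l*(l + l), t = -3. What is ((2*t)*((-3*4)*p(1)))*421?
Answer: 60624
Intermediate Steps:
p(l) = 2*l**2 (p(l) = l*(2*l) = 2*l**2)
((2*t)*((-3*4)*p(1)))*421 = ((2*(-3))*((-3*4)*(2*1**2)))*421 = -(-72)*2*1*421 = -(-72)*2*421 = -6*(-24)*421 = 144*421 = 60624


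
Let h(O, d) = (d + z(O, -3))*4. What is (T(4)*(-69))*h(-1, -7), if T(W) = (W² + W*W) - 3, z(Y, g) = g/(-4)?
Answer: 50025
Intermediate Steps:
z(Y, g) = -g/4 (z(Y, g) = g*(-¼) = -g/4)
T(W) = -3 + 2*W² (T(W) = (W² + W²) - 3 = 2*W² - 3 = -3 + 2*W²)
h(O, d) = 3 + 4*d (h(O, d) = (d - ¼*(-3))*4 = (d + ¾)*4 = (¾ + d)*4 = 3 + 4*d)
(T(4)*(-69))*h(-1, -7) = ((-3 + 2*4²)*(-69))*(3 + 4*(-7)) = ((-3 + 2*16)*(-69))*(3 - 28) = ((-3 + 32)*(-69))*(-25) = (29*(-69))*(-25) = -2001*(-25) = 50025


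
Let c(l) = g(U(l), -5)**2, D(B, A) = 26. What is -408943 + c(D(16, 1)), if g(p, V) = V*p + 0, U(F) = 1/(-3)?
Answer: -3680462/9 ≈ -4.0894e+5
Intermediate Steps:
U(F) = -1/3
g(p, V) = V*p
c(l) = 25/9 (c(l) = (-5*(-1/3))**2 = (5/3)**2 = 25/9)
-408943 + c(D(16, 1)) = -408943 + 25/9 = -3680462/9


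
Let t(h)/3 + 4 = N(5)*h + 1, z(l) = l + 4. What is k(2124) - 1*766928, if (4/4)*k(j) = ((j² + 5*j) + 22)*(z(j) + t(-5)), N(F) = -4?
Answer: 9852710294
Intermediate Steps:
z(l) = 4 + l
t(h) = -9 - 12*h (t(h) = -12 + 3*(-4*h + 1) = -12 + 3*(1 - 4*h) = -12 + (3 - 12*h) = -9 - 12*h)
k(j) = (55 + j)*(22 + j² + 5*j) (k(j) = ((j² + 5*j) + 22)*((4 + j) + (-9 - 12*(-5))) = (22 + j² + 5*j)*((4 + j) + (-9 + 60)) = (22 + j² + 5*j)*((4 + j) + 51) = (22 + j² + 5*j)*(55 + j) = (55 + j)*(22 + j² + 5*j))
k(2124) - 1*766928 = (1210 + 2124³ + 60*2124² + 297*2124) - 1*766928 = (1210 + 9582162624 + 60*4511376 + 630828) - 766928 = (1210 + 9582162624 + 270682560 + 630828) - 766928 = 9853477222 - 766928 = 9852710294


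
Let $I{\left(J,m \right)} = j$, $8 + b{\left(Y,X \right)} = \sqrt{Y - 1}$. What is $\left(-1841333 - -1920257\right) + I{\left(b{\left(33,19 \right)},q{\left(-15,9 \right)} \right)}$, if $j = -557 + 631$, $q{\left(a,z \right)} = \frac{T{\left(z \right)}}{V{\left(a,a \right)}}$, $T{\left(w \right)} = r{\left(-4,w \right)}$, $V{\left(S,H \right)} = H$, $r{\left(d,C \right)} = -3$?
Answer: $78998$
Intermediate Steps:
$b{\left(Y,X \right)} = -8 + \sqrt{-1 + Y}$ ($b{\left(Y,X \right)} = -8 + \sqrt{Y - 1} = -8 + \sqrt{-1 + Y}$)
$T{\left(w \right)} = -3$
$q{\left(a,z \right)} = - \frac{3}{a}$
$j = 74$
$I{\left(J,m \right)} = 74$
$\left(-1841333 - -1920257\right) + I{\left(b{\left(33,19 \right)},q{\left(-15,9 \right)} \right)} = \left(-1841333 - -1920257\right) + 74 = \left(-1841333 + 1920257\right) + 74 = 78924 + 74 = 78998$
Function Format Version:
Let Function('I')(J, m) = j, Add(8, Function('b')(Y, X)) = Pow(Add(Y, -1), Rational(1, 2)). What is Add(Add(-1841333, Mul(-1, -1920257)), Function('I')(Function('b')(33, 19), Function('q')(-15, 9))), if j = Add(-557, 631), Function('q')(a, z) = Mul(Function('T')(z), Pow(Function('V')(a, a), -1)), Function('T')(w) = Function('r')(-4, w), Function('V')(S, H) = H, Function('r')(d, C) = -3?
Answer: 78998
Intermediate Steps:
Function('b')(Y, X) = Add(-8, Pow(Add(-1, Y), Rational(1, 2))) (Function('b')(Y, X) = Add(-8, Pow(Add(Y, -1), Rational(1, 2))) = Add(-8, Pow(Add(-1, Y), Rational(1, 2))))
Function('T')(w) = -3
Function('q')(a, z) = Mul(-3, Pow(a, -1))
j = 74
Function('I')(J, m) = 74
Add(Add(-1841333, Mul(-1, -1920257)), Function('I')(Function('b')(33, 19), Function('q')(-15, 9))) = Add(Add(-1841333, Mul(-1, -1920257)), 74) = Add(Add(-1841333, 1920257), 74) = Add(78924, 74) = 78998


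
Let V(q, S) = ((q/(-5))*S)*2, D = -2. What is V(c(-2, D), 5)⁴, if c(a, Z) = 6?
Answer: 20736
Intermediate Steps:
V(q, S) = -2*S*q/5 (V(q, S) = ((q*(-⅕))*S)*2 = ((-q/5)*S)*2 = -S*q/5*2 = -2*S*q/5)
V(c(-2, D), 5)⁴ = (-⅖*5*6)⁴ = (-12)⁴ = 20736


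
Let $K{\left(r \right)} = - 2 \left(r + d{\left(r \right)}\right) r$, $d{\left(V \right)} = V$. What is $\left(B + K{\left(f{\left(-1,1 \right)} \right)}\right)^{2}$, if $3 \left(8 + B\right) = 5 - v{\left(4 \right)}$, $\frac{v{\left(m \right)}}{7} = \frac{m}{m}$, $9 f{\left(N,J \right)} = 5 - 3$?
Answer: $\frac{515524}{6561} \approx 78.574$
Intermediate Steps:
$f{\left(N,J \right)} = \frac{2}{9}$ ($f{\left(N,J \right)} = \frac{5 - 3}{9} = \frac{1}{9} \cdot 2 = \frac{2}{9}$)
$v{\left(m \right)} = 7$ ($v{\left(m \right)} = 7 \frac{m}{m} = 7 \cdot 1 = 7$)
$B = - \frac{26}{3}$ ($B = -8 + \frac{5 - 7}{3} = -8 + \frac{1}{3} \left(-2\right) = -8 - \frac{2}{3} = - \frac{26}{3} \approx -8.6667$)
$K{\left(r \right)} = - 4 r^{2}$ ($K{\left(r \right)} = - 2 \left(r + r\right) r = - 2 \cdot 2 r r = - 4 r r = - 4 r^{2}$)
$\left(B + K{\left(f{\left(-1,1 \right)} \right)}\right)^{2} = \left(- \frac{26}{3} - 4 \left(\frac{2}{9}\right)^{2}\right)^{2} = \left(- \frac{26}{3} - \frac{16}{81}\right)^{2} = \left(- \frac{718}{81}\right)^{2} = \frac{515524}{6561}$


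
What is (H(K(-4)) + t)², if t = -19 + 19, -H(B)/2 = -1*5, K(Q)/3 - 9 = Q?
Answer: 100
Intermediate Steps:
K(Q) = 27 + 3*Q
H(B) = 10 (H(B) = -(-2)*5 = -2*(-5) = 10)
t = 0
(H(K(-4)) + t)² = (10 + 0)² = 10² = 100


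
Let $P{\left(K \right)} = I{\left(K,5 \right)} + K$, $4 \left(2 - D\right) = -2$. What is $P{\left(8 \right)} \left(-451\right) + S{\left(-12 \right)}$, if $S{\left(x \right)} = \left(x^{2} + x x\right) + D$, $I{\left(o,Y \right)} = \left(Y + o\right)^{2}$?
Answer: $- \frac{159073}{2} \approx -79537.0$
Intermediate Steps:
$D = \frac{5}{2}$ ($D = 2 - - \frac{1}{2} = 2 + \frac{1}{2} = \frac{5}{2} \approx 2.5$)
$P{\left(K \right)} = K + \left(5 + K\right)^{2}$ ($P{\left(K \right)} = \left(5 + K\right)^{2} + K = K + \left(5 + K\right)^{2}$)
$S{\left(x \right)} = \frac{5}{2} + 2 x^{2}$ ($S{\left(x \right)} = \left(x^{2} + x x\right) + \frac{5}{2} = \left(x^{2} + x^{2}\right) + \frac{5}{2} = 2 x^{2} + \frac{5}{2} = \frac{5}{2} + 2 x^{2}$)
$P{\left(8 \right)} \left(-451\right) + S{\left(-12 \right)} = \left(8 + \left(5 + 8\right)^{2}\right) \left(-451\right) + \left(\frac{5}{2} + 2 \left(-12\right)^{2}\right) = \left(8 + 13^{2}\right) \left(-451\right) + \left(\frac{5}{2} + 2 \cdot 144\right) = \left(8 + 169\right) \left(-451\right) + \left(\frac{5}{2} + 288\right) = 177 \left(-451\right) + \frac{581}{2} = -79827 + \frac{581}{2} = - \frac{159073}{2}$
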